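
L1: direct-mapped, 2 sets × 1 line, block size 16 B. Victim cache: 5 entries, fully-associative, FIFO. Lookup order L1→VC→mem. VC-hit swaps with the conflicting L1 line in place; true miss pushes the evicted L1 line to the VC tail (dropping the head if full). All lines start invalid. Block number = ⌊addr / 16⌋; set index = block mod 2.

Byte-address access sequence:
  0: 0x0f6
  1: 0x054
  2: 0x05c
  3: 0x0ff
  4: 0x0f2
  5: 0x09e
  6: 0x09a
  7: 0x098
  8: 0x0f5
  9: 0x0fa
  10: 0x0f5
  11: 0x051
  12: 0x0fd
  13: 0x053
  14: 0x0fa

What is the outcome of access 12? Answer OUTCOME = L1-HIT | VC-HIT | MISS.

OUTCOME = VC-HIT

#0 0xf6→b15/s1 MISS; vc=[]
#1 0x54→b5/s1 MISS; vc=[15]
#2 0x5c→b5/s1 L1-HIT; vc=[15]
#3 0xff→b15/s1 VC-HIT; vc=[5]
#4 0xf2→b15/s1 L1-HIT; vc=[5]
#5 0x9e→b9/s1 MISS; vc=[5,15]
#6 0x9a→b9/s1 L1-HIT; vc=[5,15]
#7 0x98→b9/s1 L1-HIT; vc=[5,15]
#8 0xf5→b15/s1 VC-HIT; vc=[5,9]
#9 0xfa→b15/s1 L1-HIT; vc=[5,9]
#10 0xf5→b15/s1 L1-HIT; vc=[5,9]
#11 0x51→b5/s1 VC-HIT; vc=[15,9]
#12 0xfd→b15/s1 VC-HIT; vc=[5,9]
#13 0x53→b5/s1 VC-HIT; vc=[15,9]
#14 0xfa→b15/s1 VC-HIT; vc=[5,9]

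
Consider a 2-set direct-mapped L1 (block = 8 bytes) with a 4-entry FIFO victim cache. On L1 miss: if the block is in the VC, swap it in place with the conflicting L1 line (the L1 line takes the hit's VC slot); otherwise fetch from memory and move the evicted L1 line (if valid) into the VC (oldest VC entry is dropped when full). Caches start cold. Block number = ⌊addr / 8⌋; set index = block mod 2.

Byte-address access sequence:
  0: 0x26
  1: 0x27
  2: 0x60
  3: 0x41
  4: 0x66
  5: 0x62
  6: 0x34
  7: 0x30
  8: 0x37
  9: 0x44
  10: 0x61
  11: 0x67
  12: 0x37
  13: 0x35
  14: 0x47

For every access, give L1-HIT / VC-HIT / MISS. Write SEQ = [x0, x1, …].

0: 0x26 (blk 4, set 0) → MISS  vc=[]
1: 0x27 (blk 4, set 0) → L1-HIT  vc=[]
2: 0x60 (blk 12, set 0) → MISS  vc=[4]
3: 0x41 (blk 8, set 0) → MISS  vc=[4, 12]
4: 0x66 (blk 12, set 0) → VC-HIT  vc=[4, 8]
5: 0x62 (blk 12, set 0) → L1-HIT  vc=[4, 8]
6: 0x34 (blk 6, set 0) → MISS  vc=[4, 8, 12]
7: 0x30 (blk 6, set 0) → L1-HIT  vc=[4, 8, 12]
8: 0x37 (blk 6, set 0) → L1-HIT  vc=[4, 8, 12]
9: 0x44 (blk 8, set 0) → VC-HIT  vc=[4, 6, 12]
10: 0x61 (blk 12, set 0) → VC-HIT  vc=[4, 6, 8]
11: 0x67 (blk 12, set 0) → L1-HIT  vc=[4, 6, 8]
12: 0x37 (blk 6, set 0) → VC-HIT  vc=[4, 12, 8]
13: 0x35 (blk 6, set 0) → L1-HIT  vc=[4, 12, 8]
14: 0x47 (blk 8, set 0) → VC-HIT  vc=[4, 12, 6]

SEQ = [MISS, L1-HIT, MISS, MISS, VC-HIT, L1-HIT, MISS, L1-HIT, L1-HIT, VC-HIT, VC-HIT, L1-HIT, VC-HIT, L1-HIT, VC-HIT]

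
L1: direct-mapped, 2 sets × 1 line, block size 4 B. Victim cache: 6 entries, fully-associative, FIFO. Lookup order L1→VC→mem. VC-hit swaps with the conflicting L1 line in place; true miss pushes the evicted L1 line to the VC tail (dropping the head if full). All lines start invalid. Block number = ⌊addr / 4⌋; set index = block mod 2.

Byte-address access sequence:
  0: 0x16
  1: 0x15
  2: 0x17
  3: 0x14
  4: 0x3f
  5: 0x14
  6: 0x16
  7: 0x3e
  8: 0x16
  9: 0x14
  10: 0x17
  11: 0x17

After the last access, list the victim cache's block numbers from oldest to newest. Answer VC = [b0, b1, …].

0: 0x16 (blk 5, set 1) → MISS  vc=[]
1: 0x15 (blk 5, set 1) → L1-HIT  vc=[]
2: 0x17 (blk 5, set 1) → L1-HIT  vc=[]
3: 0x14 (blk 5, set 1) → L1-HIT  vc=[]
4: 0x3f (blk 15, set 1) → MISS  vc=[5]
5: 0x14 (blk 5, set 1) → VC-HIT  vc=[15]
6: 0x16 (blk 5, set 1) → L1-HIT  vc=[15]
7: 0x3e (blk 15, set 1) → VC-HIT  vc=[5]
8: 0x16 (blk 5, set 1) → VC-HIT  vc=[15]
9: 0x14 (blk 5, set 1) → L1-HIT  vc=[15]
10: 0x17 (blk 5, set 1) → L1-HIT  vc=[15]
11: 0x17 (blk 5, set 1) → L1-HIT  vc=[15]

VC = [15]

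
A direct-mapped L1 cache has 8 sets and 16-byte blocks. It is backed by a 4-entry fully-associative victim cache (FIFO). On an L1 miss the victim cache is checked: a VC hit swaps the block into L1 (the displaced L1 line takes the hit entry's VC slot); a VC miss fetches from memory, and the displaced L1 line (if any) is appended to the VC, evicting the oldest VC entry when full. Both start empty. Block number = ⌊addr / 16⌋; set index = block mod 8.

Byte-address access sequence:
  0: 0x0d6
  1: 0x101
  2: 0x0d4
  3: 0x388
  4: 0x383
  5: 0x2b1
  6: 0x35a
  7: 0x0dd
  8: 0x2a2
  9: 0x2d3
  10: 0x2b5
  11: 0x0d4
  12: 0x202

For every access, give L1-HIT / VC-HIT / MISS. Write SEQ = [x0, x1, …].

SEQ = [MISS, MISS, L1-HIT, MISS, L1-HIT, MISS, MISS, VC-HIT, MISS, MISS, L1-HIT, VC-HIT, MISS]

0: 0xd6 (blk 13, set 5) → MISS  vc=[]
1: 0x101 (blk 16, set 0) → MISS  vc=[]
2: 0xd4 (blk 13, set 5) → L1-HIT  vc=[]
3: 0x388 (blk 56, set 0) → MISS  vc=[16]
4: 0x383 (blk 56, set 0) → L1-HIT  vc=[16]
5: 0x2b1 (blk 43, set 3) → MISS  vc=[16]
6: 0x35a (blk 53, set 5) → MISS  vc=[16, 13]
7: 0xdd (blk 13, set 5) → VC-HIT  vc=[16, 53]
8: 0x2a2 (blk 42, set 2) → MISS  vc=[16, 53]
9: 0x2d3 (blk 45, set 5) → MISS  vc=[16, 53, 13]
10: 0x2b5 (blk 43, set 3) → L1-HIT  vc=[16, 53, 13]
11: 0xd4 (blk 13, set 5) → VC-HIT  vc=[16, 53, 45]
12: 0x202 (blk 32, set 0) → MISS  vc=[16, 53, 45, 56]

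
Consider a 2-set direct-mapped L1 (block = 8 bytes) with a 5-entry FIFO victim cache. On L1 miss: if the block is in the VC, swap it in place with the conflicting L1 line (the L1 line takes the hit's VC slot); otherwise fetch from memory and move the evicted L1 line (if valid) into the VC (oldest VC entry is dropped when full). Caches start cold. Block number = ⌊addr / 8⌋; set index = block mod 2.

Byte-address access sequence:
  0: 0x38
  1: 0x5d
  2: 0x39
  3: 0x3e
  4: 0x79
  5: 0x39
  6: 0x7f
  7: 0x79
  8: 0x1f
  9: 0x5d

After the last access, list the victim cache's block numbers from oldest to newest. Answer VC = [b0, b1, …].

VC = [3, 7, 15]

  [0] addr=0x38 blk=7 s=1: MISS | VC []
  [1] addr=0x5d blk=11 s=1: MISS | VC [7]
  [2] addr=0x39 blk=7 s=1: VC-HIT | VC [11]
  [3] addr=0x3e blk=7 s=1: L1-HIT | VC [11]
  [4] addr=0x79 blk=15 s=1: MISS | VC [11, 7]
  [5] addr=0x39 blk=7 s=1: VC-HIT | VC [11, 15]
  [6] addr=0x7f blk=15 s=1: VC-HIT | VC [11, 7]
  [7] addr=0x79 blk=15 s=1: L1-HIT | VC [11, 7]
  [8] addr=0x1f blk=3 s=1: MISS | VC [11, 7, 15]
  [9] addr=0x5d blk=11 s=1: VC-HIT | VC [3, 7, 15]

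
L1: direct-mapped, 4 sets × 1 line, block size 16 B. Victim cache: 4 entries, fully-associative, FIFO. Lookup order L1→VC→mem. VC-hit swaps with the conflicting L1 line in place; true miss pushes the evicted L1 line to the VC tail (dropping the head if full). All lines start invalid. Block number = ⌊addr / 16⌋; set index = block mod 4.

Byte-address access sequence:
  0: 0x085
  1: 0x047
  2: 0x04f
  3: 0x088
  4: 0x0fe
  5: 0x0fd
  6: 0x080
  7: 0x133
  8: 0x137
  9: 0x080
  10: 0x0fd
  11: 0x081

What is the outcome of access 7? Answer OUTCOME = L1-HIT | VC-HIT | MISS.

OUTCOME = MISS

#0 0x85→b8/s0 MISS; vc=[]
#1 0x47→b4/s0 MISS; vc=[8]
#2 0x4f→b4/s0 L1-HIT; vc=[8]
#3 0x88→b8/s0 VC-HIT; vc=[4]
#4 0xfe→b15/s3 MISS; vc=[4]
#5 0xfd→b15/s3 L1-HIT; vc=[4]
#6 0x80→b8/s0 L1-HIT; vc=[4]
#7 0x133→b19/s3 MISS; vc=[4,15]
#8 0x137→b19/s3 L1-HIT; vc=[4,15]
#9 0x80→b8/s0 L1-HIT; vc=[4,15]
#10 0xfd→b15/s3 VC-HIT; vc=[4,19]
#11 0x81→b8/s0 L1-HIT; vc=[4,19]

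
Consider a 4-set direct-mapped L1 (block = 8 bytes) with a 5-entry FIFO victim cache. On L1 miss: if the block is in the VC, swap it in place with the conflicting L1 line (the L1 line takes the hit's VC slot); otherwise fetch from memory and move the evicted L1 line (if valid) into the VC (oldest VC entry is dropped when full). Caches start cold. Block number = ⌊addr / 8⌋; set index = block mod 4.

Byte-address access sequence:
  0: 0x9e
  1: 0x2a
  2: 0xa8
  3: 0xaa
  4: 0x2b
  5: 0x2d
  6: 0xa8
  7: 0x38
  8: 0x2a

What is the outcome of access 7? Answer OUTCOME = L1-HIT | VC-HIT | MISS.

  [0] addr=0x9e blk=19 s=3: MISS | VC []
  [1] addr=0x2a blk=5 s=1: MISS | VC []
  [2] addr=0xa8 blk=21 s=1: MISS | VC [5]
  [3] addr=0xaa blk=21 s=1: L1-HIT | VC [5]
  [4] addr=0x2b blk=5 s=1: VC-HIT | VC [21]
  [5] addr=0x2d blk=5 s=1: L1-HIT | VC [21]
  [6] addr=0xa8 blk=21 s=1: VC-HIT | VC [5]
  [7] addr=0x38 blk=7 s=3: MISS | VC [5, 19]
  [8] addr=0x2a blk=5 s=1: VC-HIT | VC [21, 19]

OUTCOME = MISS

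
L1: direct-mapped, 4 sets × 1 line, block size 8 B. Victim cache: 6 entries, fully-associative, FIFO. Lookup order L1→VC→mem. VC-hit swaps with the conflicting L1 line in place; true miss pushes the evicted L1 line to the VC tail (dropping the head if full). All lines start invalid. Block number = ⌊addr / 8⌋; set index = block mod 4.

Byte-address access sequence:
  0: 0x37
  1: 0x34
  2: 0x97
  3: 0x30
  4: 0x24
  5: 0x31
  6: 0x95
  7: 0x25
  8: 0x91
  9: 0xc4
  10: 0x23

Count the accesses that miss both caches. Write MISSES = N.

0: 0x37 (blk 6, set 2) → MISS  vc=[]
1: 0x34 (blk 6, set 2) → L1-HIT  vc=[]
2: 0x97 (blk 18, set 2) → MISS  vc=[6]
3: 0x30 (blk 6, set 2) → VC-HIT  vc=[18]
4: 0x24 (blk 4, set 0) → MISS  vc=[18]
5: 0x31 (blk 6, set 2) → L1-HIT  vc=[18]
6: 0x95 (blk 18, set 2) → VC-HIT  vc=[6]
7: 0x25 (blk 4, set 0) → L1-HIT  vc=[6]
8: 0x91 (blk 18, set 2) → L1-HIT  vc=[6]
9: 0xc4 (blk 24, set 0) → MISS  vc=[6, 4]
10: 0x23 (blk 4, set 0) → VC-HIT  vc=[6, 24]

MISSES = 4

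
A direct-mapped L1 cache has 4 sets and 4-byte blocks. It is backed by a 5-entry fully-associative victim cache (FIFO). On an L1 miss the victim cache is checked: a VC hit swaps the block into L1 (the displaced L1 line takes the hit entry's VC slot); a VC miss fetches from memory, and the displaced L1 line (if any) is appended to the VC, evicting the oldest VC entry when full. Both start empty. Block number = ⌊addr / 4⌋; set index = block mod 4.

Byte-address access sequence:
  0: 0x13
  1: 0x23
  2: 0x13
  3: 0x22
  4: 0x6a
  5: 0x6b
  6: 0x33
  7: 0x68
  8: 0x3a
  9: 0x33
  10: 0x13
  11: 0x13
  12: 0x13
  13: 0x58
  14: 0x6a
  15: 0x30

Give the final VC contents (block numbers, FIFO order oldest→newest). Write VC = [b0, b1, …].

#0 0x13→b4/s0 MISS; vc=[]
#1 0x23→b8/s0 MISS; vc=[4]
#2 0x13→b4/s0 VC-HIT; vc=[8]
#3 0x22→b8/s0 VC-HIT; vc=[4]
#4 0x6a→b26/s2 MISS; vc=[4]
#5 0x6b→b26/s2 L1-HIT; vc=[4]
#6 0x33→b12/s0 MISS; vc=[4,8]
#7 0x68→b26/s2 L1-HIT; vc=[4,8]
#8 0x3a→b14/s2 MISS; vc=[4,8,26]
#9 0x33→b12/s0 L1-HIT; vc=[4,8,26]
#10 0x13→b4/s0 VC-HIT; vc=[12,8,26]
#11 0x13→b4/s0 L1-HIT; vc=[12,8,26]
#12 0x13→b4/s0 L1-HIT; vc=[12,8,26]
#13 0x58→b22/s2 MISS; vc=[12,8,26,14]
#14 0x6a→b26/s2 VC-HIT; vc=[12,8,22,14]
#15 0x30→b12/s0 VC-HIT; vc=[4,8,22,14]

VC = [4, 8, 22, 14]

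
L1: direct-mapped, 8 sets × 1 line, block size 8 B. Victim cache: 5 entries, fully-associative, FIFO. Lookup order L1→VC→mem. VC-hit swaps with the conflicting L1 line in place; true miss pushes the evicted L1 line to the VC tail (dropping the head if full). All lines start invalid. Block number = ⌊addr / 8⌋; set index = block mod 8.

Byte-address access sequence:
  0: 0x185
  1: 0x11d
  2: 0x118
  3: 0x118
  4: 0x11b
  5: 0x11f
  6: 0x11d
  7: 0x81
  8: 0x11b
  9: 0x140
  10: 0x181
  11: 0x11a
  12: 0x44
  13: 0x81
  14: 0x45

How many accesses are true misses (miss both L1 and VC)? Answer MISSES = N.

  [0] addr=0x185 blk=48 s=0: MISS | VC []
  [1] addr=0x11d blk=35 s=3: MISS | VC []
  [2] addr=0x118 blk=35 s=3: L1-HIT | VC []
  [3] addr=0x118 blk=35 s=3: L1-HIT | VC []
  [4] addr=0x11b blk=35 s=3: L1-HIT | VC []
  [5] addr=0x11f blk=35 s=3: L1-HIT | VC []
  [6] addr=0x11d blk=35 s=3: L1-HIT | VC []
  [7] addr=0x81 blk=16 s=0: MISS | VC [48]
  [8] addr=0x11b blk=35 s=3: L1-HIT | VC [48]
  [9] addr=0x140 blk=40 s=0: MISS | VC [48, 16]
  [10] addr=0x181 blk=48 s=0: VC-HIT | VC [40, 16]
  [11] addr=0x11a blk=35 s=3: L1-HIT | VC [40, 16]
  [12] addr=0x44 blk=8 s=0: MISS | VC [40, 16, 48]
  [13] addr=0x81 blk=16 s=0: VC-HIT | VC [40, 8, 48]
  [14] addr=0x45 blk=8 s=0: VC-HIT | VC [40, 16, 48]

MISSES = 5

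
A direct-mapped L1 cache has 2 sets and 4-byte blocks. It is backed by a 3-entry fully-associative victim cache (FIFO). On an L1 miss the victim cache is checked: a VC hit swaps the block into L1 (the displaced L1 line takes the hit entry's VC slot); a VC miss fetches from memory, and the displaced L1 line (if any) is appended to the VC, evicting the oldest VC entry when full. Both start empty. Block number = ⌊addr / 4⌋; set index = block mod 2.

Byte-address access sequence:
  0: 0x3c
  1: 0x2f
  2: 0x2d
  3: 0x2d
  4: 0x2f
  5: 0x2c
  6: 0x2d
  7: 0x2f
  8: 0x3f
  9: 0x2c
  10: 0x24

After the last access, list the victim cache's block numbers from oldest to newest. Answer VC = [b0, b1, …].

VC = [15, 11]

#0 0x3c→b15/s1 MISS; vc=[]
#1 0x2f→b11/s1 MISS; vc=[15]
#2 0x2d→b11/s1 L1-HIT; vc=[15]
#3 0x2d→b11/s1 L1-HIT; vc=[15]
#4 0x2f→b11/s1 L1-HIT; vc=[15]
#5 0x2c→b11/s1 L1-HIT; vc=[15]
#6 0x2d→b11/s1 L1-HIT; vc=[15]
#7 0x2f→b11/s1 L1-HIT; vc=[15]
#8 0x3f→b15/s1 VC-HIT; vc=[11]
#9 0x2c→b11/s1 VC-HIT; vc=[15]
#10 0x24→b9/s1 MISS; vc=[15,11]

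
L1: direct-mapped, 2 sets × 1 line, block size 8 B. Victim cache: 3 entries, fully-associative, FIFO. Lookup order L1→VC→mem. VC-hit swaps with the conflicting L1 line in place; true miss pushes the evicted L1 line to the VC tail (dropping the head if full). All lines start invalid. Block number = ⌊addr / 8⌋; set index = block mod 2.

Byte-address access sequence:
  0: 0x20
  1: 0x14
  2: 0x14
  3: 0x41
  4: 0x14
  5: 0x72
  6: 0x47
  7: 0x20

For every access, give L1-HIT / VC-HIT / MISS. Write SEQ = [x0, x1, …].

SEQ = [MISS, MISS, L1-HIT, MISS, VC-HIT, MISS, VC-HIT, VC-HIT]

0: 0x20 (blk 4, set 0) → MISS  vc=[]
1: 0x14 (blk 2, set 0) → MISS  vc=[4]
2: 0x14 (blk 2, set 0) → L1-HIT  vc=[4]
3: 0x41 (blk 8, set 0) → MISS  vc=[4, 2]
4: 0x14 (blk 2, set 0) → VC-HIT  vc=[4, 8]
5: 0x72 (blk 14, set 0) → MISS  vc=[4, 8, 2]
6: 0x47 (blk 8, set 0) → VC-HIT  vc=[4, 14, 2]
7: 0x20 (blk 4, set 0) → VC-HIT  vc=[8, 14, 2]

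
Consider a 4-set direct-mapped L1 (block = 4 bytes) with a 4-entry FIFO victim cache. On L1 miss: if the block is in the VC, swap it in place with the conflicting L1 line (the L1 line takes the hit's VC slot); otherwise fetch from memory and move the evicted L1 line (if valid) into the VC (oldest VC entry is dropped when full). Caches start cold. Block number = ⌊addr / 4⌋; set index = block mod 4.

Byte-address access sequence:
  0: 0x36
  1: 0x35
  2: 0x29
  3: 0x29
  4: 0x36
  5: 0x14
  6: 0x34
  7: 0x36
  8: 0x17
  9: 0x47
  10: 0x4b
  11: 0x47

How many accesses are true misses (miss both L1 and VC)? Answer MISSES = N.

MISSES = 5

0: 0x36 (blk 13, set 1) → MISS  vc=[]
1: 0x35 (blk 13, set 1) → L1-HIT  vc=[]
2: 0x29 (blk 10, set 2) → MISS  vc=[]
3: 0x29 (blk 10, set 2) → L1-HIT  vc=[]
4: 0x36 (blk 13, set 1) → L1-HIT  vc=[]
5: 0x14 (blk 5, set 1) → MISS  vc=[13]
6: 0x34 (blk 13, set 1) → VC-HIT  vc=[5]
7: 0x36 (blk 13, set 1) → L1-HIT  vc=[5]
8: 0x17 (blk 5, set 1) → VC-HIT  vc=[13]
9: 0x47 (blk 17, set 1) → MISS  vc=[13, 5]
10: 0x4b (blk 18, set 2) → MISS  vc=[13, 5, 10]
11: 0x47 (blk 17, set 1) → L1-HIT  vc=[13, 5, 10]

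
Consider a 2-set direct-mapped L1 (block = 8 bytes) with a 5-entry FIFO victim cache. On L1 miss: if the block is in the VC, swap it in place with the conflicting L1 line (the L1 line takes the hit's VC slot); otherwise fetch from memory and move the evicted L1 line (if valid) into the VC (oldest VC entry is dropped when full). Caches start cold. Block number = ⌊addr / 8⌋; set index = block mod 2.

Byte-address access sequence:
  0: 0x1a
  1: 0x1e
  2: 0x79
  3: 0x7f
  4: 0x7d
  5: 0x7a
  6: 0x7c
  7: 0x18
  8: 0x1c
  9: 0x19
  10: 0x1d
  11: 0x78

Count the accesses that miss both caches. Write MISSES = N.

MISSES = 2

  [0] addr=0x1a blk=3 s=1: MISS | VC []
  [1] addr=0x1e blk=3 s=1: L1-HIT | VC []
  [2] addr=0x79 blk=15 s=1: MISS | VC [3]
  [3] addr=0x7f blk=15 s=1: L1-HIT | VC [3]
  [4] addr=0x7d blk=15 s=1: L1-HIT | VC [3]
  [5] addr=0x7a blk=15 s=1: L1-HIT | VC [3]
  [6] addr=0x7c blk=15 s=1: L1-HIT | VC [3]
  [7] addr=0x18 blk=3 s=1: VC-HIT | VC [15]
  [8] addr=0x1c blk=3 s=1: L1-HIT | VC [15]
  [9] addr=0x19 blk=3 s=1: L1-HIT | VC [15]
  [10] addr=0x1d blk=3 s=1: L1-HIT | VC [15]
  [11] addr=0x78 blk=15 s=1: VC-HIT | VC [3]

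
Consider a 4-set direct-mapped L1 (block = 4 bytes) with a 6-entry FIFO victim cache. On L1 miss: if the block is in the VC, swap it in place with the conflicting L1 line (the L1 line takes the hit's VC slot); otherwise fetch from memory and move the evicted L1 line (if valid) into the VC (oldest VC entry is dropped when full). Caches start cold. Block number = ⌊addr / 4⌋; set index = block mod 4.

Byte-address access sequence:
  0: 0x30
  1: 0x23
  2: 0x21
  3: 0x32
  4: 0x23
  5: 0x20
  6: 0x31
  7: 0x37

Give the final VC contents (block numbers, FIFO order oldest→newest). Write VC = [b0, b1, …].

0: 0x30 (blk 12, set 0) → MISS  vc=[]
1: 0x23 (blk 8, set 0) → MISS  vc=[12]
2: 0x21 (blk 8, set 0) → L1-HIT  vc=[12]
3: 0x32 (blk 12, set 0) → VC-HIT  vc=[8]
4: 0x23 (blk 8, set 0) → VC-HIT  vc=[12]
5: 0x20 (blk 8, set 0) → L1-HIT  vc=[12]
6: 0x31 (blk 12, set 0) → VC-HIT  vc=[8]
7: 0x37 (blk 13, set 1) → MISS  vc=[8]

VC = [8]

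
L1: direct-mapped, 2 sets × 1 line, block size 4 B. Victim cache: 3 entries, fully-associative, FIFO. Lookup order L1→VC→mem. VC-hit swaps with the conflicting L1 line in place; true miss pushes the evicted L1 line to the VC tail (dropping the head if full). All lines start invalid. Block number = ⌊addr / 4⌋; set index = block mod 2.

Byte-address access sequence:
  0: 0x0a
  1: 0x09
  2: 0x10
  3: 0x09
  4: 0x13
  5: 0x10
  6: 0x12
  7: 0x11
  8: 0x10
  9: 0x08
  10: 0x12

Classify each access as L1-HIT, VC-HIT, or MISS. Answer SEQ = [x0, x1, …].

0: 0xa (blk 2, set 0) → MISS  vc=[]
1: 0x9 (blk 2, set 0) → L1-HIT  vc=[]
2: 0x10 (blk 4, set 0) → MISS  vc=[2]
3: 0x9 (blk 2, set 0) → VC-HIT  vc=[4]
4: 0x13 (blk 4, set 0) → VC-HIT  vc=[2]
5: 0x10 (blk 4, set 0) → L1-HIT  vc=[2]
6: 0x12 (blk 4, set 0) → L1-HIT  vc=[2]
7: 0x11 (blk 4, set 0) → L1-HIT  vc=[2]
8: 0x10 (blk 4, set 0) → L1-HIT  vc=[2]
9: 0x8 (blk 2, set 0) → VC-HIT  vc=[4]
10: 0x12 (blk 4, set 0) → VC-HIT  vc=[2]

SEQ = [MISS, L1-HIT, MISS, VC-HIT, VC-HIT, L1-HIT, L1-HIT, L1-HIT, L1-HIT, VC-HIT, VC-HIT]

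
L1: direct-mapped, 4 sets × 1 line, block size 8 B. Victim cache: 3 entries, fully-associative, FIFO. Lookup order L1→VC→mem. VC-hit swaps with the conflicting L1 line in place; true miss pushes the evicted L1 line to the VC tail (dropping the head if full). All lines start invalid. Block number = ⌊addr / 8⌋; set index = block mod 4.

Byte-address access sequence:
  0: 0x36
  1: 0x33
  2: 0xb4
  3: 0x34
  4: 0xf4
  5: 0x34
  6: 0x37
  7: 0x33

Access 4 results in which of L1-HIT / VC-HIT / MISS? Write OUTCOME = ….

  [0] addr=0x36 blk=6 s=2: MISS | VC []
  [1] addr=0x33 blk=6 s=2: L1-HIT | VC []
  [2] addr=0xb4 blk=22 s=2: MISS | VC [6]
  [3] addr=0x34 blk=6 s=2: VC-HIT | VC [22]
  [4] addr=0xf4 blk=30 s=2: MISS | VC [22, 6]
  [5] addr=0x34 blk=6 s=2: VC-HIT | VC [22, 30]
  [6] addr=0x37 blk=6 s=2: L1-HIT | VC [22, 30]
  [7] addr=0x33 blk=6 s=2: L1-HIT | VC [22, 30]

OUTCOME = MISS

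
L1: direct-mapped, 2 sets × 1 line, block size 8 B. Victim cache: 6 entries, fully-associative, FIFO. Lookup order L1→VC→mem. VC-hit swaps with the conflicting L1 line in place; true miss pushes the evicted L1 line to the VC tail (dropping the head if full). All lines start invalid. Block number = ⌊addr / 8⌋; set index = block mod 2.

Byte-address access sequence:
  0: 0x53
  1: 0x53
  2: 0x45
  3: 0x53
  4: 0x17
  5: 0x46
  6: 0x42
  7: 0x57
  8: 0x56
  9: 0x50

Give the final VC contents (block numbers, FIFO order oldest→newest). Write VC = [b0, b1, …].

0: 0x53 (blk 10, set 0) → MISS  vc=[]
1: 0x53 (blk 10, set 0) → L1-HIT  vc=[]
2: 0x45 (blk 8, set 0) → MISS  vc=[10]
3: 0x53 (blk 10, set 0) → VC-HIT  vc=[8]
4: 0x17 (blk 2, set 0) → MISS  vc=[8, 10]
5: 0x46 (blk 8, set 0) → VC-HIT  vc=[2, 10]
6: 0x42 (blk 8, set 0) → L1-HIT  vc=[2, 10]
7: 0x57 (blk 10, set 0) → VC-HIT  vc=[2, 8]
8: 0x56 (blk 10, set 0) → L1-HIT  vc=[2, 8]
9: 0x50 (blk 10, set 0) → L1-HIT  vc=[2, 8]

VC = [2, 8]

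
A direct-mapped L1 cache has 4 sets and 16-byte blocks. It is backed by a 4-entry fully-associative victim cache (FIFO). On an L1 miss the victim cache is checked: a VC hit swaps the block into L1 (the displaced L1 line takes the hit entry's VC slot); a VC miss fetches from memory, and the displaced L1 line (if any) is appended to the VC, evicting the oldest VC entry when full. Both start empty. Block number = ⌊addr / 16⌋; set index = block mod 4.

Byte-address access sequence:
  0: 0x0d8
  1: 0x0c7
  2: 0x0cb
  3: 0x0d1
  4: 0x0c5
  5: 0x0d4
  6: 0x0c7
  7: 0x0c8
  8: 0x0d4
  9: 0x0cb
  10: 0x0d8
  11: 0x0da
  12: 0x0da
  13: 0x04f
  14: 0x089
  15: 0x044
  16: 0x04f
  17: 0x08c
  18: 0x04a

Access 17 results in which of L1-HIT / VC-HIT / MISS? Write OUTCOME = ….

OUTCOME = VC-HIT

#0 0xd8→b13/s1 MISS; vc=[]
#1 0xc7→b12/s0 MISS; vc=[]
#2 0xcb→b12/s0 L1-HIT; vc=[]
#3 0xd1→b13/s1 L1-HIT; vc=[]
#4 0xc5→b12/s0 L1-HIT; vc=[]
#5 0xd4→b13/s1 L1-HIT; vc=[]
#6 0xc7→b12/s0 L1-HIT; vc=[]
#7 0xc8→b12/s0 L1-HIT; vc=[]
#8 0xd4→b13/s1 L1-HIT; vc=[]
#9 0xcb→b12/s0 L1-HIT; vc=[]
#10 0xd8→b13/s1 L1-HIT; vc=[]
#11 0xda→b13/s1 L1-HIT; vc=[]
#12 0xda→b13/s1 L1-HIT; vc=[]
#13 0x4f→b4/s0 MISS; vc=[12]
#14 0x89→b8/s0 MISS; vc=[12,4]
#15 0x44→b4/s0 VC-HIT; vc=[12,8]
#16 0x4f→b4/s0 L1-HIT; vc=[12,8]
#17 0x8c→b8/s0 VC-HIT; vc=[12,4]
#18 0x4a→b4/s0 VC-HIT; vc=[12,8]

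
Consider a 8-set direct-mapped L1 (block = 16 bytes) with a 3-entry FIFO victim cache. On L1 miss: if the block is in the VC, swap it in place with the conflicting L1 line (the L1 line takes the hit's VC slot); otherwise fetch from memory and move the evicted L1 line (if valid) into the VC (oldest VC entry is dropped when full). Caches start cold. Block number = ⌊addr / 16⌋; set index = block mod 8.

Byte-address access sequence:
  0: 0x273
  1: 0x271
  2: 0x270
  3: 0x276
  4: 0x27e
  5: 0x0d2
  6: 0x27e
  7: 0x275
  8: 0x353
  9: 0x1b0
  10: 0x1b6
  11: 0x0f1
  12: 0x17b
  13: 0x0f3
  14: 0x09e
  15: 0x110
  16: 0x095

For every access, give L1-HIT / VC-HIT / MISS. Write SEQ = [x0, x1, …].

  [0] addr=0x273 blk=39 s=7: MISS | VC []
  [1] addr=0x271 blk=39 s=7: L1-HIT | VC []
  [2] addr=0x270 blk=39 s=7: L1-HIT | VC []
  [3] addr=0x276 blk=39 s=7: L1-HIT | VC []
  [4] addr=0x27e blk=39 s=7: L1-HIT | VC []
  [5] addr=0xd2 blk=13 s=5: MISS | VC []
  [6] addr=0x27e blk=39 s=7: L1-HIT | VC []
  [7] addr=0x275 blk=39 s=7: L1-HIT | VC []
  [8] addr=0x353 blk=53 s=5: MISS | VC [13]
  [9] addr=0x1b0 blk=27 s=3: MISS | VC [13]
  [10] addr=0x1b6 blk=27 s=3: L1-HIT | VC [13]
  [11] addr=0xf1 blk=15 s=7: MISS | VC [13, 39]
  [12] addr=0x17b blk=23 s=7: MISS | VC [13, 39, 15]
  [13] addr=0xf3 blk=15 s=7: VC-HIT | VC [13, 39, 23]
  [14] addr=0x9e blk=9 s=1: MISS | VC [13, 39, 23]
  [15] addr=0x110 blk=17 s=1: MISS | VC [39, 23, 9]
  [16] addr=0x95 blk=9 s=1: VC-HIT | VC [39, 23, 17]

SEQ = [MISS, L1-HIT, L1-HIT, L1-HIT, L1-HIT, MISS, L1-HIT, L1-HIT, MISS, MISS, L1-HIT, MISS, MISS, VC-HIT, MISS, MISS, VC-HIT]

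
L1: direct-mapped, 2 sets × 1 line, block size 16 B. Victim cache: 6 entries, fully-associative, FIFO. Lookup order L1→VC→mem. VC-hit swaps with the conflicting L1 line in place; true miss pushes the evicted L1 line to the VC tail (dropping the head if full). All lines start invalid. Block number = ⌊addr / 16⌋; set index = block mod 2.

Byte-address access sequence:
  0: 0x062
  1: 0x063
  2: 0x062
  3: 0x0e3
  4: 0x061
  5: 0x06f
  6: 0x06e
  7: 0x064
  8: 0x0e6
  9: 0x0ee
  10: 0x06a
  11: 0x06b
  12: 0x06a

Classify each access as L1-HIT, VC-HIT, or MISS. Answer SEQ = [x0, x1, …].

#0 0x62→b6/s0 MISS; vc=[]
#1 0x63→b6/s0 L1-HIT; vc=[]
#2 0x62→b6/s0 L1-HIT; vc=[]
#3 0xe3→b14/s0 MISS; vc=[6]
#4 0x61→b6/s0 VC-HIT; vc=[14]
#5 0x6f→b6/s0 L1-HIT; vc=[14]
#6 0x6e→b6/s0 L1-HIT; vc=[14]
#7 0x64→b6/s0 L1-HIT; vc=[14]
#8 0xe6→b14/s0 VC-HIT; vc=[6]
#9 0xee→b14/s0 L1-HIT; vc=[6]
#10 0x6a→b6/s0 VC-HIT; vc=[14]
#11 0x6b→b6/s0 L1-HIT; vc=[14]
#12 0x6a→b6/s0 L1-HIT; vc=[14]

SEQ = [MISS, L1-HIT, L1-HIT, MISS, VC-HIT, L1-HIT, L1-HIT, L1-HIT, VC-HIT, L1-HIT, VC-HIT, L1-HIT, L1-HIT]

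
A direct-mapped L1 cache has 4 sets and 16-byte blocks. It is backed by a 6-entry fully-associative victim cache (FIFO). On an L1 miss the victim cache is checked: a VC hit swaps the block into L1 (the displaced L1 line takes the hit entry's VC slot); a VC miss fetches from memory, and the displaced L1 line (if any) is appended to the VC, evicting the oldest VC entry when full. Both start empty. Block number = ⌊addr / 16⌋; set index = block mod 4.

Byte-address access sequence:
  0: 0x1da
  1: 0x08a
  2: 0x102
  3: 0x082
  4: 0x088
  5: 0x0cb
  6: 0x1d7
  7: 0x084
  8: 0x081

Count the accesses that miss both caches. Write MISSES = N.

  [0] addr=0x1da blk=29 s=1: MISS | VC []
  [1] addr=0x8a blk=8 s=0: MISS | VC []
  [2] addr=0x102 blk=16 s=0: MISS | VC [8]
  [3] addr=0x82 blk=8 s=0: VC-HIT | VC [16]
  [4] addr=0x88 blk=8 s=0: L1-HIT | VC [16]
  [5] addr=0xcb blk=12 s=0: MISS | VC [16, 8]
  [6] addr=0x1d7 blk=29 s=1: L1-HIT | VC [16, 8]
  [7] addr=0x84 blk=8 s=0: VC-HIT | VC [16, 12]
  [8] addr=0x81 blk=8 s=0: L1-HIT | VC [16, 12]

MISSES = 4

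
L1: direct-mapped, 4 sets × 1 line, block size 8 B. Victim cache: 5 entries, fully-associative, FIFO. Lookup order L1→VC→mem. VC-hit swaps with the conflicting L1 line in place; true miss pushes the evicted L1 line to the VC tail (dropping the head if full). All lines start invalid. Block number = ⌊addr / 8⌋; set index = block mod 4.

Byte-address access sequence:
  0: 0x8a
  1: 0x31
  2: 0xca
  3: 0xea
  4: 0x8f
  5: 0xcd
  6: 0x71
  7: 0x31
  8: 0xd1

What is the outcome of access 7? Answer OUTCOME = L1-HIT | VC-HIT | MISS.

OUTCOME = VC-HIT

0: 0x8a (blk 17, set 1) → MISS  vc=[]
1: 0x31 (blk 6, set 2) → MISS  vc=[]
2: 0xca (blk 25, set 1) → MISS  vc=[17]
3: 0xea (blk 29, set 1) → MISS  vc=[17, 25]
4: 0x8f (blk 17, set 1) → VC-HIT  vc=[29, 25]
5: 0xcd (blk 25, set 1) → VC-HIT  vc=[29, 17]
6: 0x71 (blk 14, set 2) → MISS  vc=[29, 17, 6]
7: 0x31 (blk 6, set 2) → VC-HIT  vc=[29, 17, 14]
8: 0xd1 (blk 26, set 2) → MISS  vc=[29, 17, 14, 6]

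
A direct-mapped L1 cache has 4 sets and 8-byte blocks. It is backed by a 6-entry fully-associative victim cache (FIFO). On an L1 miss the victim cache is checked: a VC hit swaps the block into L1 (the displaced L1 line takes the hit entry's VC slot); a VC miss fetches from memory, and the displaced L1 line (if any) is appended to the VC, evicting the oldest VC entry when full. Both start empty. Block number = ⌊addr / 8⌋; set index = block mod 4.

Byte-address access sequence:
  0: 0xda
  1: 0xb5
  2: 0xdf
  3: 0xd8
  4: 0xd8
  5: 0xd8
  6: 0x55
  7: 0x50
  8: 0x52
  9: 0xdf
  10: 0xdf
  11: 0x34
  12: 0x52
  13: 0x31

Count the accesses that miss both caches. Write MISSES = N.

0: 0xda (blk 27, set 3) → MISS  vc=[]
1: 0xb5 (blk 22, set 2) → MISS  vc=[]
2: 0xdf (blk 27, set 3) → L1-HIT  vc=[]
3: 0xd8 (blk 27, set 3) → L1-HIT  vc=[]
4: 0xd8 (blk 27, set 3) → L1-HIT  vc=[]
5: 0xd8 (blk 27, set 3) → L1-HIT  vc=[]
6: 0x55 (blk 10, set 2) → MISS  vc=[22]
7: 0x50 (blk 10, set 2) → L1-HIT  vc=[22]
8: 0x52 (blk 10, set 2) → L1-HIT  vc=[22]
9: 0xdf (blk 27, set 3) → L1-HIT  vc=[22]
10: 0xdf (blk 27, set 3) → L1-HIT  vc=[22]
11: 0x34 (blk 6, set 2) → MISS  vc=[22, 10]
12: 0x52 (blk 10, set 2) → VC-HIT  vc=[22, 6]
13: 0x31 (blk 6, set 2) → VC-HIT  vc=[22, 10]

MISSES = 4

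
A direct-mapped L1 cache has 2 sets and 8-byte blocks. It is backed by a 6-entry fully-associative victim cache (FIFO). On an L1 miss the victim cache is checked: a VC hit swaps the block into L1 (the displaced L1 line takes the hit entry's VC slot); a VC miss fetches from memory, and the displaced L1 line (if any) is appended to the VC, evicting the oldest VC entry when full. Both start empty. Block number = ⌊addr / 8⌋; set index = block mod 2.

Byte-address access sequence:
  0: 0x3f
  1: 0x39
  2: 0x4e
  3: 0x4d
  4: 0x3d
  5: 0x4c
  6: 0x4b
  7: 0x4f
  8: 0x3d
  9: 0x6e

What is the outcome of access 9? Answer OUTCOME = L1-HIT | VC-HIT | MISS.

#0 0x3f→b7/s1 MISS; vc=[]
#1 0x39→b7/s1 L1-HIT; vc=[]
#2 0x4e→b9/s1 MISS; vc=[7]
#3 0x4d→b9/s1 L1-HIT; vc=[7]
#4 0x3d→b7/s1 VC-HIT; vc=[9]
#5 0x4c→b9/s1 VC-HIT; vc=[7]
#6 0x4b→b9/s1 L1-HIT; vc=[7]
#7 0x4f→b9/s1 L1-HIT; vc=[7]
#8 0x3d→b7/s1 VC-HIT; vc=[9]
#9 0x6e→b13/s1 MISS; vc=[9,7]

OUTCOME = MISS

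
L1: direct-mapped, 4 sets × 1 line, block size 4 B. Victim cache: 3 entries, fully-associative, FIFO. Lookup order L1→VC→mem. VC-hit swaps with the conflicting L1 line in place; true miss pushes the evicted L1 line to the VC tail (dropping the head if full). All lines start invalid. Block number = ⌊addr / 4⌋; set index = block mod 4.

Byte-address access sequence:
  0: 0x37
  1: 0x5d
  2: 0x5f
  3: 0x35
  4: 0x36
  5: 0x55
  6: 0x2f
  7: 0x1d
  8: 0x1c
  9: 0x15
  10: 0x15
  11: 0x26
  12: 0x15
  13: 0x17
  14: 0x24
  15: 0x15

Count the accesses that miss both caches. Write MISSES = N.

MISSES = 7

0: 0x37 (blk 13, set 1) → MISS  vc=[]
1: 0x5d (blk 23, set 3) → MISS  vc=[]
2: 0x5f (blk 23, set 3) → L1-HIT  vc=[]
3: 0x35 (blk 13, set 1) → L1-HIT  vc=[]
4: 0x36 (blk 13, set 1) → L1-HIT  vc=[]
5: 0x55 (blk 21, set 1) → MISS  vc=[13]
6: 0x2f (blk 11, set 3) → MISS  vc=[13, 23]
7: 0x1d (blk 7, set 3) → MISS  vc=[13, 23, 11]
8: 0x1c (blk 7, set 3) → L1-HIT  vc=[13, 23, 11]
9: 0x15 (blk 5, set 1) → MISS  vc=[23, 11, 21]
10: 0x15 (blk 5, set 1) → L1-HIT  vc=[23, 11, 21]
11: 0x26 (blk 9, set 1) → MISS  vc=[11, 21, 5]
12: 0x15 (blk 5, set 1) → VC-HIT  vc=[11, 21, 9]
13: 0x17 (blk 5, set 1) → L1-HIT  vc=[11, 21, 9]
14: 0x24 (blk 9, set 1) → VC-HIT  vc=[11, 21, 5]
15: 0x15 (blk 5, set 1) → VC-HIT  vc=[11, 21, 9]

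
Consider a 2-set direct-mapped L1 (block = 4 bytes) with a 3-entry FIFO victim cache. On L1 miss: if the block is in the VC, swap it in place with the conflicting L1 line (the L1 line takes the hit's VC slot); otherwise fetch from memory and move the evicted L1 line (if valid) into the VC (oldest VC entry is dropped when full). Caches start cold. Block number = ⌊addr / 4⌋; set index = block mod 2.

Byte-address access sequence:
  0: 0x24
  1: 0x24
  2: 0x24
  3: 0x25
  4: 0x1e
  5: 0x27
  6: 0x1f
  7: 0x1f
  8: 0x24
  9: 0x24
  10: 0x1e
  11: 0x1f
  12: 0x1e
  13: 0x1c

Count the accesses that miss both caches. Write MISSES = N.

MISSES = 2

0: 0x24 (blk 9, set 1) → MISS  vc=[]
1: 0x24 (blk 9, set 1) → L1-HIT  vc=[]
2: 0x24 (blk 9, set 1) → L1-HIT  vc=[]
3: 0x25 (blk 9, set 1) → L1-HIT  vc=[]
4: 0x1e (blk 7, set 1) → MISS  vc=[9]
5: 0x27 (blk 9, set 1) → VC-HIT  vc=[7]
6: 0x1f (blk 7, set 1) → VC-HIT  vc=[9]
7: 0x1f (blk 7, set 1) → L1-HIT  vc=[9]
8: 0x24 (blk 9, set 1) → VC-HIT  vc=[7]
9: 0x24 (blk 9, set 1) → L1-HIT  vc=[7]
10: 0x1e (blk 7, set 1) → VC-HIT  vc=[9]
11: 0x1f (blk 7, set 1) → L1-HIT  vc=[9]
12: 0x1e (blk 7, set 1) → L1-HIT  vc=[9]
13: 0x1c (blk 7, set 1) → L1-HIT  vc=[9]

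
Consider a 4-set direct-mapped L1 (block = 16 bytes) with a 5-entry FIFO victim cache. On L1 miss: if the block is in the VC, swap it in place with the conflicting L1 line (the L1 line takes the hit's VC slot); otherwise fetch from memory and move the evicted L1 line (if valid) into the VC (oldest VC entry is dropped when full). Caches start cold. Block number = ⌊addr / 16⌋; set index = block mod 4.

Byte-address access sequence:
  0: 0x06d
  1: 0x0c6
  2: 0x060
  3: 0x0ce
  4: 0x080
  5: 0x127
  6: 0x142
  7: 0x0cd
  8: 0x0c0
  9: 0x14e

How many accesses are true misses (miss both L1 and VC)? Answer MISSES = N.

  [0] addr=0x6d blk=6 s=2: MISS | VC []
  [1] addr=0xc6 blk=12 s=0: MISS | VC []
  [2] addr=0x60 blk=6 s=2: L1-HIT | VC []
  [3] addr=0xce blk=12 s=0: L1-HIT | VC []
  [4] addr=0x80 blk=8 s=0: MISS | VC [12]
  [5] addr=0x127 blk=18 s=2: MISS | VC [12, 6]
  [6] addr=0x142 blk=20 s=0: MISS | VC [12, 6, 8]
  [7] addr=0xcd blk=12 s=0: VC-HIT | VC [20, 6, 8]
  [8] addr=0xc0 blk=12 s=0: L1-HIT | VC [20, 6, 8]
  [9] addr=0x14e blk=20 s=0: VC-HIT | VC [12, 6, 8]

MISSES = 5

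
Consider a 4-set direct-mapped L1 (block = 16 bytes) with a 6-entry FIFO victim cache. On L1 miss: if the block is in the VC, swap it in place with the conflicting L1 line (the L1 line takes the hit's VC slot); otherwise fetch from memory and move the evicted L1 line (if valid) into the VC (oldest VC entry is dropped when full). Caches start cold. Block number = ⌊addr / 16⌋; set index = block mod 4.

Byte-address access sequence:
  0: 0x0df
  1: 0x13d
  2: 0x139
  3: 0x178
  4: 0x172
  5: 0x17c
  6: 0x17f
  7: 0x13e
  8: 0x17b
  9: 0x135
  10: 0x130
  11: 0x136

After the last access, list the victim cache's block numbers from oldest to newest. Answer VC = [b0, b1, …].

VC = [23]

  [0] addr=0xdf blk=13 s=1: MISS | VC []
  [1] addr=0x13d blk=19 s=3: MISS | VC []
  [2] addr=0x139 blk=19 s=3: L1-HIT | VC []
  [3] addr=0x178 blk=23 s=3: MISS | VC [19]
  [4] addr=0x172 blk=23 s=3: L1-HIT | VC [19]
  [5] addr=0x17c blk=23 s=3: L1-HIT | VC [19]
  [6] addr=0x17f blk=23 s=3: L1-HIT | VC [19]
  [7] addr=0x13e blk=19 s=3: VC-HIT | VC [23]
  [8] addr=0x17b blk=23 s=3: VC-HIT | VC [19]
  [9] addr=0x135 blk=19 s=3: VC-HIT | VC [23]
  [10] addr=0x130 blk=19 s=3: L1-HIT | VC [23]
  [11] addr=0x136 blk=19 s=3: L1-HIT | VC [23]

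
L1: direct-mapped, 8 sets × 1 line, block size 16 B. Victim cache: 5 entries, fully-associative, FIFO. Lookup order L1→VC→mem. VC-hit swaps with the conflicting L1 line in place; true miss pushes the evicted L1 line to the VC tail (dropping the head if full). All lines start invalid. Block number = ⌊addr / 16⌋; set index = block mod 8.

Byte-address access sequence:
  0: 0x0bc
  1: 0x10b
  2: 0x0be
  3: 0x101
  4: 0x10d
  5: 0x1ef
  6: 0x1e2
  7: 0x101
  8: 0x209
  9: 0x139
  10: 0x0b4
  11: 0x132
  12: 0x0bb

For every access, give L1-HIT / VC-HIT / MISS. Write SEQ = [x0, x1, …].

SEQ = [MISS, MISS, L1-HIT, L1-HIT, L1-HIT, MISS, L1-HIT, L1-HIT, MISS, MISS, VC-HIT, VC-HIT, VC-HIT]

#0 0xbc→b11/s3 MISS; vc=[]
#1 0x10b→b16/s0 MISS; vc=[]
#2 0xbe→b11/s3 L1-HIT; vc=[]
#3 0x101→b16/s0 L1-HIT; vc=[]
#4 0x10d→b16/s0 L1-HIT; vc=[]
#5 0x1ef→b30/s6 MISS; vc=[]
#6 0x1e2→b30/s6 L1-HIT; vc=[]
#7 0x101→b16/s0 L1-HIT; vc=[]
#8 0x209→b32/s0 MISS; vc=[16]
#9 0x139→b19/s3 MISS; vc=[16,11]
#10 0xb4→b11/s3 VC-HIT; vc=[16,19]
#11 0x132→b19/s3 VC-HIT; vc=[16,11]
#12 0xbb→b11/s3 VC-HIT; vc=[16,19]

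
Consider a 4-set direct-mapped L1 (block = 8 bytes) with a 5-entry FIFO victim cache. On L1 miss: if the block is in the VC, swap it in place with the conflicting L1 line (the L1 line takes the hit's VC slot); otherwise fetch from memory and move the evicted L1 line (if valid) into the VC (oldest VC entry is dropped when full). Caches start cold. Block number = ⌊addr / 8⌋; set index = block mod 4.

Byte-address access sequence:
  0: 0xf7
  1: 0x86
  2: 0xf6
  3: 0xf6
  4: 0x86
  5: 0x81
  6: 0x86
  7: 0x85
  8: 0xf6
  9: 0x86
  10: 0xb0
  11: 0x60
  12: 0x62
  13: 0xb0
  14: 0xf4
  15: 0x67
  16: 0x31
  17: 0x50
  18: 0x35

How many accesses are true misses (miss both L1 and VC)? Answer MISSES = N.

0: 0xf7 (blk 30, set 2) → MISS  vc=[]
1: 0x86 (blk 16, set 0) → MISS  vc=[]
2: 0xf6 (blk 30, set 2) → L1-HIT  vc=[]
3: 0xf6 (blk 30, set 2) → L1-HIT  vc=[]
4: 0x86 (blk 16, set 0) → L1-HIT  vc=[]
5: 0x81 (blk 16, set 0) → L1-HIT  vc=[]
6: 0x86 (blk 16, set 0) → L1-HIT  vc=[]
7: 0x85 (blk 16, set 0) → L1-HIT  vc=[]
8: 0xf6 (blk 30, set 2) → L1-HIT  vc=[]
9: 0x86 (blk 16, set 0) → L1-HIT  vc=[]
10: 0xb0 (blk 22, set 2) → MISS  vc=[30]
11: 0x60 (blk 12, set 0) → MISS  vc=[30, 16]
12: 0x62 (blk 12, set 0) → L1-HIT  vc=[30, 16]
13: 0xb0 (blk 22, set 2) → L1-HIT  vc=[30, 16]
14: 0xf4 (blk 30, set 2) → VC-HIT  vc=[22, 16]
15: 0x67 (blk 12, set 0) → L1-HIT  vc=[22, 16]
16: 0x31 (blk 6, set 2) → MISS  vc=[22, 16, 30]
17: 0x50 (blk 10, set 2) → MISS  vc=[22, 16, 30, 6]
18: 0x35 (blk 6, set 2) → VC-HIT  vc=[22, 16, 30, 10]

MISSES = 6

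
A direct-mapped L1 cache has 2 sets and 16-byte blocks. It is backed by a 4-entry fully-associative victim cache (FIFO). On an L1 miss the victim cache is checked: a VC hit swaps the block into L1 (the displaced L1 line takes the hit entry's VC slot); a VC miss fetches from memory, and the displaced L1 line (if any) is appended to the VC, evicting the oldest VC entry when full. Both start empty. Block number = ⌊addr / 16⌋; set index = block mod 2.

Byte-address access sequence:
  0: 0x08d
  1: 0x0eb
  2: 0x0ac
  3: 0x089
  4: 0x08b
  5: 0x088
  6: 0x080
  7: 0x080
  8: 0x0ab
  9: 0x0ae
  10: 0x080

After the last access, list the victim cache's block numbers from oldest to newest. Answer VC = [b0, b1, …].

  [0] addr=0x8d blk=8 s=0: MISS | VC []
  [1] addr=0xeb blk=14 s=0: MISS | VC [8]
  [2] addr=0xac blk=10 s=0: MISS | VC [8, 14]
  [3] addr=0x89 blk=8 s=0: VC-HIT | VC [10, 14]
  [4] addr=0x8b blk=8 s=0: L1-HIT | VC [10, 14]
  [5] addr=0x88 blk=8 s=0: L1-HIT | VC [10, 14]
  [6] addr=0x80 blk=8 s=0: L1-HIT | VC [10, 14]
  [7] addr=0x80 blk=8 s=0: L1-HIT | VC [10, 14]
  [8] addr=0xab blk=10 s=0: VC-HIT | VC [8, 14]
  [9] addr=0xae blk=10 s=0: L1-HIT | VC [8, 14]
  [10] addr=0x80 blk=8 s=0: VC-HIT | VC [10, 14]

VC = [10, 14]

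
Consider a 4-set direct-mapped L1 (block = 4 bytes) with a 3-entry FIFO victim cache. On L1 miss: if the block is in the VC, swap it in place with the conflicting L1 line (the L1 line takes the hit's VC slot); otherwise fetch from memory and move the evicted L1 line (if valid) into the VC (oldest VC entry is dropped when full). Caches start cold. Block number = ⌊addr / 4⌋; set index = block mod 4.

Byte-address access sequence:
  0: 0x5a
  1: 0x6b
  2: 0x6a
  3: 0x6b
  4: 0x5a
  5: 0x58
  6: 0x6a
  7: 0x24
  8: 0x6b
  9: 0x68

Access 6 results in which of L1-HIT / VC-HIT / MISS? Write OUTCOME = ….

0: 0x5a (blk 22, set 2) → MISS  vc=[]
1: 0x6b (blk 26, set 2) → MISS  vc=[22]
2: 0x6a (blk 26, set 2) → L1-HIT  vc=[22]
3: 0x6b (blk 26, set 2) → L1-HIT  vc=[22]
4: 0x5a (blk 22, set 2) → VC-HIT  vc=[26]
5: 0x58 (blk 22, set 2) → L1-HIT  vc=[26]
6: 0x6a (blk 26, set 2) → VC-HIT  vc=[22]
7: 0x24 (blk 9, set 1) → MISS  vc=[22]
8: 0x6b (blk 26, set 2) → L1-HIT  vc=[22]
9: 0x68 (blk 26, set 2) → L1-HIT  vc=[22]

OUTCOME = VC-HIT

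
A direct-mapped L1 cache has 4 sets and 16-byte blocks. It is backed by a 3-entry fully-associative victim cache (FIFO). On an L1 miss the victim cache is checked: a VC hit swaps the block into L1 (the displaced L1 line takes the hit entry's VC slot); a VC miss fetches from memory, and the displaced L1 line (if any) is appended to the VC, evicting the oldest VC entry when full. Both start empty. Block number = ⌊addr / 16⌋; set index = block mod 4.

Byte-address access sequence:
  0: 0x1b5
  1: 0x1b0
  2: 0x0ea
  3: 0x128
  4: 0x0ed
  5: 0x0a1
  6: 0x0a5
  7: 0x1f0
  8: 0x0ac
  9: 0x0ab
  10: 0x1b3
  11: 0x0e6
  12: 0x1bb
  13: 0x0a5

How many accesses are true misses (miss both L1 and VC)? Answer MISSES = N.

MISSES = 5

  [0] addr=0x1b5 blk=27 s=3: MISS | VC []
  [1] addr=0x1b0 blk=27 s=3: L1-HIT | VC []
  [2] addr=0xea blk=14 s=2: MISS | VC []
  [3] addr=0x128 blk=18 s=2: MISS | VC [14]
  [4] addr=0xed blk=14 s=2: VC-HIT | VC [18]
  [5] addr=0xa1 blk=10 s=2: MISS | VC [18, 14]
  [6] addr=0xa5 blk=10 s=2: L1-HIT | VC [18, 14]
  [7] addr=0x1f0 blk=31 s=3: MISS | VC [18, 14, 27]
  [8] addr=0xac blk=10 s=2: L1-HIT | VC [18, 14, 27]
  [9] addr=0xab blk=10 s=2: L1-HIT | VC [18, 14, 27]
  [10] addr=0x1b3 blk=27 s=3: VC-HIT | VC [18, 14, 31]
  [11] addr=0xe6 blk=14 s=2: VC-HIT | VC [18, 10, 31]
  [12] addr=0x1bb blk=27 s=3: L1-HIT | VC [18, 10, 31]
  [13] addr=0xa5 blk=10 s=2: VC-HIT | VC [18, 14, 31]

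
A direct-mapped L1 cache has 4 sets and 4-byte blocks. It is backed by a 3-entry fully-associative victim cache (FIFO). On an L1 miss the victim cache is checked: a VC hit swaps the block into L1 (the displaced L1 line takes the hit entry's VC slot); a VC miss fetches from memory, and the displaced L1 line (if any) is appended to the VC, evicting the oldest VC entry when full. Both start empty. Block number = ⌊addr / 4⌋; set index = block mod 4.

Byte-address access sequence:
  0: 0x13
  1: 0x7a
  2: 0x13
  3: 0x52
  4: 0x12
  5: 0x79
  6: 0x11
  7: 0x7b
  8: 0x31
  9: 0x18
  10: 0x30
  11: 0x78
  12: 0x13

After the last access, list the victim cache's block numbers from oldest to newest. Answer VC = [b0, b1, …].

  [0] addr=0x13 blk=4 s=0: MISS | VC []
  [1] addr=0x7a blk=30 s=2: MISS | VC []
  [2] addr=0x13 blk=4 s=0: L1-HIT | VC []
  [3] addr=0x52 blk=20 s=0: MISS | VC [4]
  [4] addr=0x12 blk=4 s=0: VC-HIT | VC [20]
  [5] addr=0x79 blk=30 s=2: L1-HIT | VC [20]
  [6] addr=0x11 blk=4 s=0: L1-HIT | VC [20]
  [7] addr=0x7b blk=30 s=2: L1-HIT | VC [20]
  [8] addr=0x31 blk=12 s=0: MISS | VC [20, 4]
  [9] addr=0x18 blk=6 s=2: MISS | VC [20, 4, 30]
  [10] addr=0x30 blk=12 s=0: L1-HIT | VC [20, 4, 30]
  [11] addr=0x78 blk=30 s=2: VC-HIT | VC [20, 4, 6]
  [12] addr=0x13 blk=4 s=0: VC-HIT | VC [20, 12, 6]

VC = [20, 12, 6]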